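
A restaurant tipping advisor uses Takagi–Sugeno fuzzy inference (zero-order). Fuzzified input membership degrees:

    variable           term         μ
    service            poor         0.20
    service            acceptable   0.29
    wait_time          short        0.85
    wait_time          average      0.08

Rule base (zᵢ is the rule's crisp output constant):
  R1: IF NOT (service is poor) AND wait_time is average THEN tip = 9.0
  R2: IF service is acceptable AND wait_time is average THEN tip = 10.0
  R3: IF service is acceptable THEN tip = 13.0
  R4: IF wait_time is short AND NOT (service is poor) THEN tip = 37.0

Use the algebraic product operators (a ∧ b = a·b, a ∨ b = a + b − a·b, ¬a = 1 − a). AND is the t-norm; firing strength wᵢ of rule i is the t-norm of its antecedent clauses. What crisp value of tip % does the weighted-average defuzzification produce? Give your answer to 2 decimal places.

R1 (z=9.0): ¬poor=1−0.20=0.80, average=0.08; AND[a·b] → w = 0.0640
R2 (z=10.0): acceptable=0.29, average=0.08; AND[a·b] → w = 0.0232
R3 (z=13.0): acceptable=0.29 → w = 0.2900
R4 (z=37.0): short=0.85, ¬poor=1−0.20=0.80; AND[a·b] → w = 0.6800
Weighted average = (0.0640·9.0 + 0.0232·10.0 + 0.2900·13.0 + 0.6800·37.0) / (0.0640 + 0.0232 + 0.2900 + 0.6800)
  = 29.7380 / 1.0572 = 28.13

28.13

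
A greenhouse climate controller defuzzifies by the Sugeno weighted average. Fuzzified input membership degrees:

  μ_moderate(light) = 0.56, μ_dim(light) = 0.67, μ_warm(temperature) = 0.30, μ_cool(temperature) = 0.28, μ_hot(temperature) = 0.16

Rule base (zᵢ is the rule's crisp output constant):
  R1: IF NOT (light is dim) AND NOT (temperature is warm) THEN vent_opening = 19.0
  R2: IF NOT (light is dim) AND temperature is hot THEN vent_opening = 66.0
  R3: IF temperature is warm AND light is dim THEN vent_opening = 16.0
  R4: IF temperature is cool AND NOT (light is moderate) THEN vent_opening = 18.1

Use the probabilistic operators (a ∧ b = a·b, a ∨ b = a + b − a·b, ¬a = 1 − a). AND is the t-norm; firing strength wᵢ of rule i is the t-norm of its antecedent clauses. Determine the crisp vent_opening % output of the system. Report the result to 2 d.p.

21.91

R1 (z=19.0): ¬dim=1−0.67=0.33, ¬warm=1−0.30=0.70; AND[a·b] → w = 0.2310
R2 (z=66.0): ¬dim=1−0.67=0.33, hot=0.16; AND[a·b] → w = 0.0528
R3 (z=16.0): warm=0.30, dim=0.67; AND[a·b] → w = 0.2010
R4 (z=18.1): cool=0.28, ¬moderate=1−0.56=0.44; AND[a·b] → w = 0.1232
Weighted average = (0.2310·19.0 + 0.0528·66.0 + 0.2010·16.0 + 0.1232·18.1) / (0.2310 + 0.0528 + 0.2010 + 0.1232)
  = 13.3197 / 0.6080 = 21.91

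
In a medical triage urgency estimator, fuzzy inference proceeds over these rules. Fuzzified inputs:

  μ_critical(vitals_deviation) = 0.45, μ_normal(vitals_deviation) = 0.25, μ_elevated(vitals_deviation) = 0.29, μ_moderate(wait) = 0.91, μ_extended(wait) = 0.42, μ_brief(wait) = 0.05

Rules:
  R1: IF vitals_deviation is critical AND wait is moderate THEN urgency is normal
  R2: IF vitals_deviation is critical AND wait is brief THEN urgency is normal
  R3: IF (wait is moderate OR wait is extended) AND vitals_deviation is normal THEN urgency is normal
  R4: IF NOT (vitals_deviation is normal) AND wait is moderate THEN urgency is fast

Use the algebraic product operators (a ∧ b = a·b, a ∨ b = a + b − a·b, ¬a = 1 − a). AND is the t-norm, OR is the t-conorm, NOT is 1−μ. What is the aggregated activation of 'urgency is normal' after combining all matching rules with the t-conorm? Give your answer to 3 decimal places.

0.560

R1: critical=0.45, moderate=0.91; AND[a·b] → w = 0.4095
R2: critical=0.45, brief=0.05; AND[a·b] → w = 0.0225
R3: (moderate=0.91 OR extended=0.42) = 0.9478; AND[a·b] with normal=0.25 → w = 0.2370
R4: ¬normal=1−0.25=0.75, moderate=0.91; AND[a·b] → w = 0.6825
Rules with consequent 'normal': {R1, R2, R3} → strengths 0.4095, 0.0225, 0.2370
Aggregate via t-conorm [a + b − a·b]: 0.5596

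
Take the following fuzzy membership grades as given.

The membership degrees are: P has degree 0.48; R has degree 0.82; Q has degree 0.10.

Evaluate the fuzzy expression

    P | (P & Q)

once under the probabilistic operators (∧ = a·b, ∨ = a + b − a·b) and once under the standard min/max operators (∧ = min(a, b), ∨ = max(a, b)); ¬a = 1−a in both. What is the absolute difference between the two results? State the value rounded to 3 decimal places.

Under probabilistic:
  P & Q = a·b on (0.4800, 0.1000) = 0.0480
  P | (P & Q) = a + b − a·b on (0.4800, 0.0480) = 0.5050
  → value = 0.5050
Under standard min/max:
  P & Q = min(a, b) on (0.48, 0.10) = 0.10
  P | (P & Q) = max(a, b) on (0.48, 0.10) = 0.48
  → value = 0.4800
|0.5050 − 0.4800| = 0.025

0.025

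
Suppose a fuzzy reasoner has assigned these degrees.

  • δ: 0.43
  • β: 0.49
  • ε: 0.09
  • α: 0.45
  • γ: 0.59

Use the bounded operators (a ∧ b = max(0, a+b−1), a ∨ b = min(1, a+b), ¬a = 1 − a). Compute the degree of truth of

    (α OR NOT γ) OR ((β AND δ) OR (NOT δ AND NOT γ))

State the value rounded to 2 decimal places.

NOT γ = 1 − 0.59 = 0.41
α OR NOT γ = min(1, a+b) on (0.45, 0.41) = 0.86
β AND δ = max(0, a+b−1) on (0.49, 0.43) = 0.00
NOT δ = 1 − 0.43 = 0.57
NOT γ = 1 − 0.59 = 0.41
NOT δ AND NOT γ = max(0, a+b−1) on (0.57, 0.41) = 0.00
(β AND δ) OR (NOT δ AND NOT γ) = min(1, a+b) on (0.00, 0.00) = 0.00
(α OR NOT γ) OR ((β AND δ) OR (NOT δ AND NOT γ)) = min(1, a+b) on (0.86, 0.00) = 0.86

0.86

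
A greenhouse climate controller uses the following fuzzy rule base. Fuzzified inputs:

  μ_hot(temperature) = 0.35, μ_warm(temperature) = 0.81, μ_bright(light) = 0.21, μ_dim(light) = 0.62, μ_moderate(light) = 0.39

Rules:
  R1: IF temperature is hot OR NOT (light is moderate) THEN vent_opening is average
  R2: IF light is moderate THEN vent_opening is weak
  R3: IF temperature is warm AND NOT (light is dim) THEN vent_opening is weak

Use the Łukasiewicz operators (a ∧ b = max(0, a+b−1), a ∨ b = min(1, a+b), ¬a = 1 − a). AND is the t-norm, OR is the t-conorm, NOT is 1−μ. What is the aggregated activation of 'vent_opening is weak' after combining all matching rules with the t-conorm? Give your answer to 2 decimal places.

R1: hot=0.35, ¬moderate=1−0.39=0.61; OR[min(1, a+b)] → w = 0.96
R2: moderate=0.39 → w = 0.39
R3: warm=0.81, ¬dim=1−0.62=0.38; AND[max(0, a+b−1)] → w = 0.19
Rules with consequent 'weak': {R2, R3} → strengths 0.39, 0.19
Aggregate via t-conorm [min(1, a+b)]: 0.58

0.58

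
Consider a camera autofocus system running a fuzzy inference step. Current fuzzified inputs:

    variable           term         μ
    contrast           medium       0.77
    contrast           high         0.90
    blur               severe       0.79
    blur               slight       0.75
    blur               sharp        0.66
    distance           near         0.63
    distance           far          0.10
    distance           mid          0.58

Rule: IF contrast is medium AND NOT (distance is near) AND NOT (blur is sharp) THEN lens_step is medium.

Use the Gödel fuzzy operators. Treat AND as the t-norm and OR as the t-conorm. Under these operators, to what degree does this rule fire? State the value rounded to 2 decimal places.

firing strength: medium=0.77, ¬near=1−0.63=0.37, ¬sharp=1−0.66=0.34; AND[min(a, b)] → w = 0.34

0.34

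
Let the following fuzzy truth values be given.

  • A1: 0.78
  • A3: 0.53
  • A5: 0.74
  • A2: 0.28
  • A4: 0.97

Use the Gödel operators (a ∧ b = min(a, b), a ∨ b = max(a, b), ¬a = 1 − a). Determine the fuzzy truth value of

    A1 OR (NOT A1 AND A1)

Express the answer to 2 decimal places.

NOT A1 = 1 − 0.78 = 0.22
NOT A1 AND A1 = min(a, b) on (0.22, 0.78) = 0.22
A1 OR (NOT A1 AND A1) = max(a, b) on (0.78, 0.22) = 0.78

0.78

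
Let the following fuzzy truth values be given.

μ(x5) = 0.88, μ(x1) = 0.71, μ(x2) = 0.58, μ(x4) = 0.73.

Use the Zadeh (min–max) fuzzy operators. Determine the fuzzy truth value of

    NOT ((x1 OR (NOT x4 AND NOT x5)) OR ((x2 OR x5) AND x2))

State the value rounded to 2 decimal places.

0.29

NOT x4 = 1 − 0.73 = 0.27
NOT x5 = 1 − 0.88 = 0.12
NOT x4 AND NOT x5 = min(a, b) on (0.27, 0.12) = 0.12
x1 OR (NOT x4 AND NOT x5) = max(a, b) on (0.71, 0.12) = 0.71
x2 OR x5 = max(a, b) on (0.58, 0.88) = 0.88
(x2 OR x5) AND x2 = min(a, b) on (0.88, 0.58) = 0.58
(x1 OR (NOT x4 AND NOT x5)) OR ((x2 OR x5) AND x2) = max(a, b) on (0.71, 0.58) = 0.71
NOT ((x1 OR (NOT x4 AND NOT x5)) OR ((x2 OR x5) AND x2)) = 1 − 0.71 = 0.29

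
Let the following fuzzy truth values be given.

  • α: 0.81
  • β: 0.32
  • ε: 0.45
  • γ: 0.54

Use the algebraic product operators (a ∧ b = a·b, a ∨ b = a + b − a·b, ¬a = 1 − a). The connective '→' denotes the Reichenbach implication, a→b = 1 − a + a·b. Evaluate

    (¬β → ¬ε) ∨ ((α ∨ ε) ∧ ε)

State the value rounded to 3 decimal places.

0.817

¬β = 1 − 0.3200 = 0.6800
¬ε = 1 − 0.4500 = 0.5500
¬β → ¬ε  [Reichenbach: 1 − a + a·b] with a=0.6800, b=0.5500 → 0.6940
α ∨ ε = a + b − a·b on (0.8100, 0.4500) = 0.8955
(α ∨ ε) ∧ ε = a·b on (0.8955, 0.4500) = 0.4030
(¬β → ¬ε) ∨ ((α ∨ ε) ∧ ε) = a + b − a·b on (0.6940, 0.4030) = 0.8173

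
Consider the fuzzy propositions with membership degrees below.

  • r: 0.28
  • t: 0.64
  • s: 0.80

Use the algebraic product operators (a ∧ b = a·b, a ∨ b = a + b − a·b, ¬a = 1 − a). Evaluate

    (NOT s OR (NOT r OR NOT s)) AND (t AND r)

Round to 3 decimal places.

NOT s = 1 − 0.8000 = 0.2000
NOT r = 1 − 0.2800 = 0.7200
NOT s = 1 − 0.8000 = 0.2000
NOT r OR NOT s = a + b − a·b on (0.7200, 0.2000) = 0.7760
NOT s OR (NOT r OR NOT s) = a + b − a·b on (0.2000, 0.7760) = 0.8208
t AND r = a·b on (0.6400, 0.2800) = 0.1792
(NOT s OR (NOT r OR NOT s)) AND (t AND r) = a·b on (0.8208, 0.1792) = 0.1471

0.147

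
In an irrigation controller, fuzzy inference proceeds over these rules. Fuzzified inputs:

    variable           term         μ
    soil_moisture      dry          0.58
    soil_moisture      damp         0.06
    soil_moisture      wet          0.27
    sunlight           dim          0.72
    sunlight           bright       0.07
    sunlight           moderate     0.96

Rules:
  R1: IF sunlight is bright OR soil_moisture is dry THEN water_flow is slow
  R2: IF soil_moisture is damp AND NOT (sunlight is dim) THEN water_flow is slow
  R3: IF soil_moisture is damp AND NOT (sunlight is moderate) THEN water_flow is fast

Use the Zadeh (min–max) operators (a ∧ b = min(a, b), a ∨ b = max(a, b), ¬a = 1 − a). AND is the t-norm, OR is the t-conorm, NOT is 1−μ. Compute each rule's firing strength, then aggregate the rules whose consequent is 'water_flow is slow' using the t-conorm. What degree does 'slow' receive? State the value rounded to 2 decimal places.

0.58

R1: bright=0.07, dry=0.58; OR[max(a, b)] → w = 0.58
R2: damp=0.06, ¬dim=1−0.72=0.28; AND[min(a, b)] → w = 0.06
R3: damp=0.06, ¬moderate=1−0.96=0.04; AND[min(a, b)] → w = 0.04
Rules with consequent 'slow': {R1, R2} → strengths 0.58, 0.06
Aggregate via t-conorm [max(a, b)]: 0.58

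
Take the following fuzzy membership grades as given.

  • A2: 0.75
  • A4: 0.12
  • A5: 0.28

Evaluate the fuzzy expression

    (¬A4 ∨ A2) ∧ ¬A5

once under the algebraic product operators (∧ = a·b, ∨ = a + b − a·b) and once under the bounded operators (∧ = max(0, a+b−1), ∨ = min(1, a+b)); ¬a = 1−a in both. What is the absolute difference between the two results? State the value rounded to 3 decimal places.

0.022

Under algebraic product:
  ¬A4 = 1 − 0.1200 = 0.8800
  ¬A4 ∨ A2 = a + b − a·b on (0.8800, 0.7500) = 0.9700
  ¬A5 = 1 − 0.2800 = 0.7200
  (¬A4 ∨ A2) ∧ ¬A5 = a·b on (0.9700, 0.7200) = 0.6984
  → value = 0.6984
Under bounded:
  ¬A4 = 1 − 0.12 = 0.88
  ¬A4 ∨ A2 = min(1, a+b) on (0.88, 0.75) = 1.00
  ¬A5 = 1 − 0.28 = 0.72
  (¬A4 ∨ A2) ∧ ¬A5 = max(0, a+b−1) on (1.00, 0.72) = 0.72
  → value = 0.7200
|0.6984 − 0.7200| = 0.022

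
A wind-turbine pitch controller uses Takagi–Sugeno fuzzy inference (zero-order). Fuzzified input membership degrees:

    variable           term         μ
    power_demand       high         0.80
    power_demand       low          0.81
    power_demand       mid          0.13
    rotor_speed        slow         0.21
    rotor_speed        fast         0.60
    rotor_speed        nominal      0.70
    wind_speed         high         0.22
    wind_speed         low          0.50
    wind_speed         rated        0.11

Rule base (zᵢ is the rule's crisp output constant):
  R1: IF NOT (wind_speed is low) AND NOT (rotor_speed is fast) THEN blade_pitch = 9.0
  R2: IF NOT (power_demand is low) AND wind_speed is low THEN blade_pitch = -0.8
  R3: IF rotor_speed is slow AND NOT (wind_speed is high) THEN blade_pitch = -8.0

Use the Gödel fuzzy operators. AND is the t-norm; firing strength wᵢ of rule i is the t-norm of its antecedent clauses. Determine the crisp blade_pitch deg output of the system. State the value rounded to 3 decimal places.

2.210

R1 (z=9.0): ¬low=1−0.50=0.50, ¬fast=1−0.60=0.40; AND[min(a, b)] → w = 0.40
R2 (z=-0.8): ¬low=1−0.81=0.19, low=0.50; AND[min(a, b)] → w = 0.19
R3 (z=-8.0): slow=0.21, ¬high=1−0.22=0.78; AND[min(a, b)] → w = 0.21
Weighted average = (0.40·9.0 + 0.19·-0.8 + 0.21·-8.0) / (0.40 + 0.19 + 0.21)
  = 1.7680 / 0.8000 = 2.210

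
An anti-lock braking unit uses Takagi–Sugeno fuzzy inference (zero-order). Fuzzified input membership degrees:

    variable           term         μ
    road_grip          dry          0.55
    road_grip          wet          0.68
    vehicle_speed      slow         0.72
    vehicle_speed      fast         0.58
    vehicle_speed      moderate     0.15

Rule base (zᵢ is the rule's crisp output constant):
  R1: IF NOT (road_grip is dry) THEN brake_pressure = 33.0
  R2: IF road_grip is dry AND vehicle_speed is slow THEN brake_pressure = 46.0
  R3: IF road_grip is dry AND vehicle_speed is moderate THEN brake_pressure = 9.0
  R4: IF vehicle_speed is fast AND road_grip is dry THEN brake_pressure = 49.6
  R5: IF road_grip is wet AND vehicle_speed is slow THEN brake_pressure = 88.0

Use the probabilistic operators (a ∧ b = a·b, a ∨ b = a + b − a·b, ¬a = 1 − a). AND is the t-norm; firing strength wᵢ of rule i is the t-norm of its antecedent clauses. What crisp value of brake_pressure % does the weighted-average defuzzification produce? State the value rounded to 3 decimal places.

53.374

R1 (z=33.0): ¬dry=1−0.55=0.45 → w = 0.4500
R2 (z=46.0): dry=0.55, slow=0.72; AND[a·b] → w = 0.3960
R3 (z=9.0): dry=0.55, moderate=0.15; AND[a·b] → w = 0.0825
R4 (z=49.6): fast=0.58, dry=0.55; AND[a·b] → w = 0.3190
R5 (z=88.0): wet=0.68, slow=0.72; AND[a·b] → w = 0.4896
Weighted average = (0.4500·33.0 + 0.3960·46.0 + 0.0825·9.0 + 0.3190·49.6 + 0.4896·88.0) / (0.4500 + 0.3960 + 0.0825 + 0.3190 + 0.4896)
  = 92.7157 / 1.7371 = 53.374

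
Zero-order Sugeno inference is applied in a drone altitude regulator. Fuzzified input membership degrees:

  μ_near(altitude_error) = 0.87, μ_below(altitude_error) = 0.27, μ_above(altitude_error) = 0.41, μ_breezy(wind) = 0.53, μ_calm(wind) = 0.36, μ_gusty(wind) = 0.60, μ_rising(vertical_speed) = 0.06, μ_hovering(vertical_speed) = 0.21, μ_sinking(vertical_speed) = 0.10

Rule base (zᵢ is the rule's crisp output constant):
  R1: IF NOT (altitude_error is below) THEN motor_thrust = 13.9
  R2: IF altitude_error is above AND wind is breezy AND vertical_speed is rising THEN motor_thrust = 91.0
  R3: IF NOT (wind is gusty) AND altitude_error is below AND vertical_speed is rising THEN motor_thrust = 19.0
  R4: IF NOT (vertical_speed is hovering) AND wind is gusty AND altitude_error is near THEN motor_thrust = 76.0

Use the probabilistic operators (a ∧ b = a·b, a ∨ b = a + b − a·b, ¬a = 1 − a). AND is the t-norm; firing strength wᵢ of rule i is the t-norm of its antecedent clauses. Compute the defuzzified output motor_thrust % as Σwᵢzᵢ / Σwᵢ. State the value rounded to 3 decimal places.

36.834

R1 (z=13.9): ¬below=1−0.27=0.73 → w = 0.7300
R2 (z=91.0): above=0.41, breezy=0.53, rising=0.06; AND[a·b] → w = 0.0130
R3 (z=19.0): ¬gusty=1−0.60=0.40, below=0.27, rising=0.06; AND[a·b] → w = 0.0065
R4 (z=76.0): ¬hovering=1−0.21=0.79, gusty=0.60, near=0.87; AND[a·b] → w = 0.4124
Weighted average = (0.7300·13.9 + 0.0130·91.0 + 0.0065·19.0 + 0.4124·76.0) / (0.7300 + 0.0130 + 0.0065 + 0.4124)
  = 42.7975 / 1.1619 = 36.834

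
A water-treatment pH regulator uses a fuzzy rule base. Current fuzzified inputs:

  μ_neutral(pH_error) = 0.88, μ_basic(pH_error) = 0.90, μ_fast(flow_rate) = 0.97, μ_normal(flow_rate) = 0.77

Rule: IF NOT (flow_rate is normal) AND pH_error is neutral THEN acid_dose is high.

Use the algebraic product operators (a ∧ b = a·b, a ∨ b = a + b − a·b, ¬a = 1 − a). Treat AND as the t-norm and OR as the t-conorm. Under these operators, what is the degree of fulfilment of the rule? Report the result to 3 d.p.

firing strength: ¬normal=1−0.77=0.23, neutral=0.88; AND[a·b] → w = 0.2024

0.202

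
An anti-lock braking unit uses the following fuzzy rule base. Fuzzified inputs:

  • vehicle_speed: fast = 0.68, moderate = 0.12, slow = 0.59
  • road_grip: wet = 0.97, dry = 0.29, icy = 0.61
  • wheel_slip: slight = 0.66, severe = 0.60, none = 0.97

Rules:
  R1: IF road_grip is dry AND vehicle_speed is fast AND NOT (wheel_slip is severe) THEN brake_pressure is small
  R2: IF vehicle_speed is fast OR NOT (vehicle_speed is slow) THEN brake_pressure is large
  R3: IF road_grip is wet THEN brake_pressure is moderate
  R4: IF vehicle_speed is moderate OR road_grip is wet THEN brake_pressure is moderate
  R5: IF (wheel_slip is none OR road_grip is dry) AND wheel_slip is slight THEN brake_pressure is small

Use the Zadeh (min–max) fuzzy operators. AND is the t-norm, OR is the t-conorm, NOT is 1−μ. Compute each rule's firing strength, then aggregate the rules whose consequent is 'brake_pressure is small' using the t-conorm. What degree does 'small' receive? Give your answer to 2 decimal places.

0.66

R1: dry=0.29, fast=0.68, ¬severe=1−0.60=0.40; AND[min(a, b)] → w = 0.29
R2: fast=0.68, ¬slow=1−0.59=0.41; OR[max(a, b)] → w = 0.68
R3: wet=0.97 → w = 0.97
R4: moderate=0.12, wet=0.97; OR[max(a, b)] → w = 0.97
R5: (none=0.97 OR dry=0.29) = 0.97; AND[min(a, b)] with slight=0.66 → w = 0.66
Rules with consequent 'small': {R1, R5} → strengths 0.29, 0.66
Aggregate via t-conorm [max(a, b)]: 0.66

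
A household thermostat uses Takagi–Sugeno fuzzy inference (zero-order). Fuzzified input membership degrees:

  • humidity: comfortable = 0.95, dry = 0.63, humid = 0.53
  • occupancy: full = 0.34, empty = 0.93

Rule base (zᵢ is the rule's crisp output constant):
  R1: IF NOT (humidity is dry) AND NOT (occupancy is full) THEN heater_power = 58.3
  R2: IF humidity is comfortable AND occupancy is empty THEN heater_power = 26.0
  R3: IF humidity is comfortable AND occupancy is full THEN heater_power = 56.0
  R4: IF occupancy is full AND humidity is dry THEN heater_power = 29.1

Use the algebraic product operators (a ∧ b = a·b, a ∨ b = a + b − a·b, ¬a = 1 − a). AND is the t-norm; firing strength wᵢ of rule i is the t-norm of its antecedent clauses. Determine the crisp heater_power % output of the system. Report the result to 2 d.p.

R1 (z=58.3): ¬dry=1−0.63=0.37, ¬full=1−0.34=0.66; AND[a·b] → w = 0.2442
R2 (z=26.0): comfortable=0.95, empty=0.93; AND[a·b] → w = 0.8835
R3 (z=56.0): comfortable=0.95, full=0.34; AND[a·b] → w = 0.3230
R4 (z=29.1): full=0.34, dry=0.63; AND[a·b] → w = 0.2142
Weighted average = (0.2442·58.3 + 0.8835·26.0 + 0.3230·56.0 + 0.2142·29.1) / (0.2442 + 0.8835 + 0.3230 + 0.2142)
  = 61.5291 / 1.6649 = 36.96

36.96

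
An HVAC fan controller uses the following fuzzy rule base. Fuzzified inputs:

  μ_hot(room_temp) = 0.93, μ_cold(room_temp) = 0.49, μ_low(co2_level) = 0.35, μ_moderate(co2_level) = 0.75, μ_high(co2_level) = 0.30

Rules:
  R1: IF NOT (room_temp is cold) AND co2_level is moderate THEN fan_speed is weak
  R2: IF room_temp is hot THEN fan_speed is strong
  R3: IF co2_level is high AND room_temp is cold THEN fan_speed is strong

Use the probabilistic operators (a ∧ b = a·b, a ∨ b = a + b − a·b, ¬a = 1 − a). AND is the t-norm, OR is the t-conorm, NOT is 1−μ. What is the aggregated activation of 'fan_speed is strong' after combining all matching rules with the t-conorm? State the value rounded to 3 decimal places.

0.940

R1: ¬cold=1−0.49=0.51, moderate=0.75; AND[a·b] → w = 0.3825
R2: hot=0.93 → w = 0.9300
R3: high=0.30, cold=0.49; AND[a·b] → w = 0.1470
Rules with consequent 'strong': {R2, R3} → strengths 0.9300, 0.1470
Aggregate via t-conorm [a + b − a·b]: 0.9403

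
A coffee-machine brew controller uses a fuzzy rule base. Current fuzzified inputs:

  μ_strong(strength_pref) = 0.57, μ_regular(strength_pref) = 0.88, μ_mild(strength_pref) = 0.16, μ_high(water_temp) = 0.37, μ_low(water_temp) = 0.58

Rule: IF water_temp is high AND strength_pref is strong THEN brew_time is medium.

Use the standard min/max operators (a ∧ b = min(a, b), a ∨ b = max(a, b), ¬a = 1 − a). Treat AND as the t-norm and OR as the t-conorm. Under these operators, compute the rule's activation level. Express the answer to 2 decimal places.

0.37

firing strength: high=0.37, strong=0.57; AND[min(a, b)] → w = 0.37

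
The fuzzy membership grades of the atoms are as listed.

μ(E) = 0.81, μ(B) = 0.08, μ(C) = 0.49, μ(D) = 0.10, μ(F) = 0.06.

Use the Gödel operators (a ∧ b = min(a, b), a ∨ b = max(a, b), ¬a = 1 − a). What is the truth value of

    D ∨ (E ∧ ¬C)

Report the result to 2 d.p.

¬C = 1 − 0.49 = 0.51
E ∧ ¬C = min(a, b) on (0.81, 0.51) = 0.51
D ∨ (E ∧ ¬C) = max(a, b) on (0.10, 0.51) = 0.51

0.51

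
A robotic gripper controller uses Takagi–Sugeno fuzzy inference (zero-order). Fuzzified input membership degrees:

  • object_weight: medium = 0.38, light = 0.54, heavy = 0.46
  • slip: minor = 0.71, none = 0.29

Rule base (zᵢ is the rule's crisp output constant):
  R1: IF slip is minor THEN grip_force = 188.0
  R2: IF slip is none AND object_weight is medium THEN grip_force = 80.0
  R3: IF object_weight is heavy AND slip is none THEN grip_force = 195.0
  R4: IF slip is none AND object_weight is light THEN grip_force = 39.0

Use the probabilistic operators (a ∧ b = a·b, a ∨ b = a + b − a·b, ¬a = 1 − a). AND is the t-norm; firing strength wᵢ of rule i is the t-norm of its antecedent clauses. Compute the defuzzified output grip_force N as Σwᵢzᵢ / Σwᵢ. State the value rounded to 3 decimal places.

R1 (z=188.0): minor=0.71 → w = 0.7100
R2 (z=80.0): none=0.29, medium=0.38; AND[a·b] → w = 0.1102
R3 (z=195.0): heavy=0.46, none=0.29; AND[a·b] → w = 0.1334
R4 (z=39.0): none=0.29, light=0.54; AND[a·b] → w = 0.1566
Weighted average = (0.7100·188.0 + 0.1102·80.0 + 0.1334·195.0 + 0.1566·39.0) / (0.7100 + 0.1102 + 0.1334 + 0.1566)
  = 174.4164 / 1.1102 = 157.104

157.104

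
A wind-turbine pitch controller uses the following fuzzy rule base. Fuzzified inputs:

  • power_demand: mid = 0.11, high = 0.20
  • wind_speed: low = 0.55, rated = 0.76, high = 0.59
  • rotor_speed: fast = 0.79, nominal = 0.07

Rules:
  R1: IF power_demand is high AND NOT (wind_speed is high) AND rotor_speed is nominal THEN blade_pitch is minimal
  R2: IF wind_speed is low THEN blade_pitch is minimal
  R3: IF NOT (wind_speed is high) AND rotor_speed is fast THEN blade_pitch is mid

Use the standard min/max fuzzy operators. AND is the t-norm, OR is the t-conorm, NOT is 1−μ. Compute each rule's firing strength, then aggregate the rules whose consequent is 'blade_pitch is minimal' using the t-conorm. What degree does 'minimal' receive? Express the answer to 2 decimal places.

R1: high=0.20, ¬high=1−0.59=0.41, nominal=0.07; AND[min(a, b)] → w = 0.07
R2: low=0.55 → w = 0.55
R3: ¬high=1−0.59=0.41, fast=0.79; AND[min(a, b)] → w = 0.41
Rules with consequent 'minimal': {R1, R2} → strengths 0.07, 0.55
Aggregate via t-conorm [max(a, b)]: 0.55

0.55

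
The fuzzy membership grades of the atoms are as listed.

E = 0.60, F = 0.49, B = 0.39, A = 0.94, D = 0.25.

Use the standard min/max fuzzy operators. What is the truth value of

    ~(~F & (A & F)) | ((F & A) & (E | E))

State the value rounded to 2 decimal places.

~F = 1 − 0.49 = 0.51
A & F = min(a, b) on (0.94, 0.49) = 0.49
~F & (A & F) = min(a, b) on (0.51, 0.49) = 0.49
~(~F & (A & F)) = 1 − 0.49 = 0.51
F & A = min(a, b) on (0.49, 0.94) = 0.49
E | E = max(a, b) on (0.60, 0.60) = 0.60
(F & A) & (E | E) = min(a, b) on (0.49, 0.60) = 0.49
~(~F & (A & F)) | ((F & A) & (E | E)) = max(a, b) on (0.51, 0.49) = 0.51

0.51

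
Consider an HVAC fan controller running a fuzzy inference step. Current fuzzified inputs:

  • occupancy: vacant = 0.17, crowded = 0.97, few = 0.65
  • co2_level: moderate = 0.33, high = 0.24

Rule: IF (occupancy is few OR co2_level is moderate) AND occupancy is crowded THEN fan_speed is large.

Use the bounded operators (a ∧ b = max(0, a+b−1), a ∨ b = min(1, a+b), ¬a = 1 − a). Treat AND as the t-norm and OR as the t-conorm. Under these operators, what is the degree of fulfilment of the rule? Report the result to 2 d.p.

firing strength: (few=0.65 OR moderate=0.33) = 0.98; AND[max(0, a+b−1)] with crowded=0.97 → w = 0.95

0.95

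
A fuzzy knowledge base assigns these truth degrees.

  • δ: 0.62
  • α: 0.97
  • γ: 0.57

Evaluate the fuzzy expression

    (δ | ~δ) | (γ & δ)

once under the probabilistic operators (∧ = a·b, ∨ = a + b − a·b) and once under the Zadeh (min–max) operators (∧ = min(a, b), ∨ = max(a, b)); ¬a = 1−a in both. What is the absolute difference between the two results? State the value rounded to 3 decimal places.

0.228

Under probabilistic:
  ~δ = 1 − 0.6200 = 0.3800
  δ | ~δ = a + b − a·b on (0.6200, 0.3800) = 0.7644
  γ & δ = a·b on (0.5700, 0.6200) = 0.3534
  (δ | ~δ) | (γ & δ) = a + b − a·b on (0.7644, 0.3534) = 0.8477
  → value = 0.8477
Under Zadeh (min–max):
  ~δ = 1 − 0.62 = 0.38
  δ | ~δ = max(a, b) on (0.62, 0.38) = 0.62
  γ & δ = min(a, b) on (0.57, 0.62) = 0.57
  (δ | ~δ) | (γ & δ) = max(a, b) on (0.62, 0.57) = 0.62
  → value = 0.6200
|0.8477 − 0.6200| = 0.228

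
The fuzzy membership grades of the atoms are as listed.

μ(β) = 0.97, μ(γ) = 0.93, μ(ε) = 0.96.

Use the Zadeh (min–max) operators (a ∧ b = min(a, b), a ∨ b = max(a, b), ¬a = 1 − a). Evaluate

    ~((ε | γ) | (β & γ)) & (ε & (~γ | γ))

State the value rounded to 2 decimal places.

0.04

ε | γ = max(a, b) on (0.96, 0.93) = 0.96
β & γ = min(a, b) on (0.97, 0.93) = 0.93
(ε | γ) | (β & γ) = max(a, b) on (0.96, 0.93) = 0.96
~((ε | γ) | (β & γ)) = 1 − 0.96 = 0.04
~γ = 1 − 0.93 = 0.07
~γ | γ = max(a, b) on (0.07, 0.93) = 0.93
ε & (~γ | γ) = min(a, b) on (0.96, 0.93) = 0.93
~((ε | γ) | (β & γ)) & (ε & (~γ | γ)) = min(a, b) on (0.04, 0.93) = 0.04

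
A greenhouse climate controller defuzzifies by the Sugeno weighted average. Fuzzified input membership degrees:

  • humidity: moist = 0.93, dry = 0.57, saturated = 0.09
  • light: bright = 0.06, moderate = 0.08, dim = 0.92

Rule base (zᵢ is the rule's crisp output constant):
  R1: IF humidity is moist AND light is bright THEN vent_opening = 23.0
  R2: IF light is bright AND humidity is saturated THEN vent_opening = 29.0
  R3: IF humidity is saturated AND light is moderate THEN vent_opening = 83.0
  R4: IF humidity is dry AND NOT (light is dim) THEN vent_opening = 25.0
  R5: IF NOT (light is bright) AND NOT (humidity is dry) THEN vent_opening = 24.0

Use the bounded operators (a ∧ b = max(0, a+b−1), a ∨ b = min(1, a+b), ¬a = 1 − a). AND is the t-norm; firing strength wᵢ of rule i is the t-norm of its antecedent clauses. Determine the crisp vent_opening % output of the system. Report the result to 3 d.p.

24.000

R1 (z=23.0): moist=0.93, bright=0.06; AND[max(0, a+b−1)] → w = 0.00
R2 (z=29.0): bright=0.06, saturated=0.09; AND[max(0, a+b−1)] → w = 0.00
R3 (z=83.0): saturated=0.09, moderate=0.08; AND[max(0, a+b−1)] → w = 0.00
R4 (z=25.0): dry=0.57, ¬dim=1−0.92=0.08; AND[max(0, a+b−1)] → w = 0.00
R5 (z=24.0): ¬bright=1−0.06=0.94, ¬dry=1−0.57=0.43; AND[max(0, a+b−1)] → w = 0.37
Weighted average = (0.00·23.0 + 0.00·29.0 + 0.00·83.0 + 0.00·25.0 + 0.37·24.0) / (0.00 + 0.00 + 0.00 + 0.00 + 0.37)
  = 8.8800 / 0.3700 = 24.000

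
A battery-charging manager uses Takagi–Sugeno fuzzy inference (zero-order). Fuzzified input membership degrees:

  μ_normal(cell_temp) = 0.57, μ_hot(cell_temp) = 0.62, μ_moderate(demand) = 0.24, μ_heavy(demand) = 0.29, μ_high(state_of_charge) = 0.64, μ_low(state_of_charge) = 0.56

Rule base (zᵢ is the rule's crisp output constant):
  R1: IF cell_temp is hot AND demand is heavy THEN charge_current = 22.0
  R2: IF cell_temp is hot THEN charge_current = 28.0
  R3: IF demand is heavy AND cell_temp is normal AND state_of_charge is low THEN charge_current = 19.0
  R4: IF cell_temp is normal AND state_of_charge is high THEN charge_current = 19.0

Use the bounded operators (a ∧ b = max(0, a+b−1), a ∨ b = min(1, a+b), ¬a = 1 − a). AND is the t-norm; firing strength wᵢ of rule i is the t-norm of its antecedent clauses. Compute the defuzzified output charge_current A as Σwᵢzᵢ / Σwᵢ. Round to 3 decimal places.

R1 (z=22.0): hot=0.62, heavy=0.29; AND[max(0, a+b−1)] → w = 0.00
R2 (z=28.0): hot=0.62 → w = 0.62
R3 (z=19.0): heavy=0.29, normal=0.57, low=0.56; AND[max(0, a+b−1)] → w = 0.00
R4 (z=19.0): normal=0.57, high=0.64; AND[max(0, a+b−1)] → w = 0.21
Weighted average = (0.00·22.0 + 0.62·28.0 + 0.00·19.0 + 0.21·19.0) / (0.00 + 0.62 + 0.00 + 0.21)
  = 21.3500 / 0.8300 = 25.723

25.723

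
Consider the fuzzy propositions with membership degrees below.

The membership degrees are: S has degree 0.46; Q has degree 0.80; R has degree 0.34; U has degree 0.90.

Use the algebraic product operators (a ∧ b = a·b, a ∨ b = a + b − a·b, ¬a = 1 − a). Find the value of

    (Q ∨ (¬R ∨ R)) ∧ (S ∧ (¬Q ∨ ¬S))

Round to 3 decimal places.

¬R = 1 − 0.3400 = 0.6600
¬R ∨ R = a + b − a·b on (0.6600, 0.3400) = 0.7756
Q ∨ (¬R ∨ R) = a + b − a·b on (0.8000, 0.7756) = 0.9551
¬Q = 1 − 0.8000 = 0.2000
¬S = 1 − 0.4600 = 0.5400
¬Q ∨ ¬S = a + b − a·b on (0.2000, 0.5400) = 0.6320
S ∧ (¬Q ∨ ¬S) = a·b on (0.4600, 0.6320) = 0.2907
(Q ∨ (¬R ∨ R)) ∧ (S ∧ (¬Q ∨ ¬S)) = a·b on (0.9551, 0.2907) = 0.2777

0.278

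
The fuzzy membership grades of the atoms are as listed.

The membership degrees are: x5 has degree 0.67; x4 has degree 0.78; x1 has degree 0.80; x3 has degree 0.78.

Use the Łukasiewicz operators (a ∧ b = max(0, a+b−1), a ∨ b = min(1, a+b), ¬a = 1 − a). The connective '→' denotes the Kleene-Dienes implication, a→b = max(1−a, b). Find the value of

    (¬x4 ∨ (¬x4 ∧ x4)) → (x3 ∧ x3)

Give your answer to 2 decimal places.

¬x4 = 1 − 0.78 = 0.22
¬x4 = 1 − 0.78 = 0.22
¬x4 ∧ x4 = max(0, a+b−1) on (0.22, 0.78) = 0.00
¬x4 ∨ (¬x4 ∧ x4) = min(1, a+b) on (0.22, 0.00) = 0.22
x3 ∧ x3 = max(0, a+b−1) on (0.78, 0.78) = 0.56
(¬x4 ∨ (¬x4 ∧ x4)) → (x3 ∧ x3)  [Kleene-Dienes: max(1−a, b)] with a=0.22, b=0.56 → 0.78

0.78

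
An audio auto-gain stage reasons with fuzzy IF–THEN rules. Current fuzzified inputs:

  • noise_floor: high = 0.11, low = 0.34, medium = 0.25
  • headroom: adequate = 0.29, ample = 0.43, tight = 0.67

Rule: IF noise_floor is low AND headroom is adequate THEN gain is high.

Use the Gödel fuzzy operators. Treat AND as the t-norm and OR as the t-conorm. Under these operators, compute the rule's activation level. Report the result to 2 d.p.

firing strength: low=0.34, adequate=0.29; AND[min(a, b)] → w = 0.29

0.29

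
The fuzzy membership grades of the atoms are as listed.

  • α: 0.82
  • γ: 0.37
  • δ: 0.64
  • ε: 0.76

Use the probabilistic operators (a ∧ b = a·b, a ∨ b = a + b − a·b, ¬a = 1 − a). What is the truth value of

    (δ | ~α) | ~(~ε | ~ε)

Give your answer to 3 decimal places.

~α = 1 − 0.8200 = 0.1800
δ | ~α = a + b − a·b on (0.6400, 0.1800) = 0.7048
~ε = 1 − 0.7600 = 0.2400
~ε = 1 − 0.7600 = 0.2400
~ε | ~ε = a + b − a·b on (0.2400, 0.2400) = 0.4224
~(~ε | ~ε) = 1 − 0.4224 = 0.5776
(δ | ~α) | ~(~ε | ~ε) = a + b − a·b on (0.7048, 0.5776) = 0.8753

0.875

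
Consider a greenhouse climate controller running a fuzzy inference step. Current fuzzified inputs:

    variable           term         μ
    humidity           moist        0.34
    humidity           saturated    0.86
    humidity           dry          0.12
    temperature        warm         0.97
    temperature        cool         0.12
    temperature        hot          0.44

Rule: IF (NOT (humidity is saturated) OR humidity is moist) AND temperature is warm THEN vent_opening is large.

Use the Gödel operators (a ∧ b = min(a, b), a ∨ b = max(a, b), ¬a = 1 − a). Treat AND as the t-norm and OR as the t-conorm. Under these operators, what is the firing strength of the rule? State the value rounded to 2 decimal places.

0.34

firing strength: (¬saturated=1−0.86=0.14 OR moist=0.34) = 0.34; AND[min(a, b)] with warm=0.97 → w = 0.34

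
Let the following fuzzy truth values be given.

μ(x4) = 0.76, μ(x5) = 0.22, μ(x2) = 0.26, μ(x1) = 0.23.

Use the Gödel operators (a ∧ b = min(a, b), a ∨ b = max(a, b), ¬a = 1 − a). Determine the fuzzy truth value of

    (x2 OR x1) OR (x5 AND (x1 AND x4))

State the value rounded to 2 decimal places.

0.26

x2 OR x1 = max(a, b) on (0.26, 0.23) = 0.26
x1 AND x4 = min(a, b) on (0.23, 0.76) = 0.23
x5 AND (x1 AND x4) = min(a, b) on (0.22, 0.23) = 0.22
(x2 OR x1) OR (x5 AND (x1 AND x4)) = max(a, b) on (0.26, 0.22) = 0.26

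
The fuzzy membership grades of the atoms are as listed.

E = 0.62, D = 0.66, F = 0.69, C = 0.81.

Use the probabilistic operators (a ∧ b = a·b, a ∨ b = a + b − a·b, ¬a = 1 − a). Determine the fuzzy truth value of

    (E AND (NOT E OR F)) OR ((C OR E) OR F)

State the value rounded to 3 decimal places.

NOT E = 1 − 0.6200 = 0.3800
NOT E OR F = a + b − a·b on (0.3800, 0.6900) = 0.8078
E AND (NOT E OR F) = a·b on (0.6200, 0.8078) = 0.5008
C OR E = a + b − a·b on (0.8100, 0.6200) = 0.9278
(C OR E) OR F = a + b − a·b on (0.9278, 0.6900) = 0.9776
(E AND (NOT E OR F)) OR ((C OR E) OR F) = a + b − a·b on (0.5008, 0.9776) = 0.9888

0.989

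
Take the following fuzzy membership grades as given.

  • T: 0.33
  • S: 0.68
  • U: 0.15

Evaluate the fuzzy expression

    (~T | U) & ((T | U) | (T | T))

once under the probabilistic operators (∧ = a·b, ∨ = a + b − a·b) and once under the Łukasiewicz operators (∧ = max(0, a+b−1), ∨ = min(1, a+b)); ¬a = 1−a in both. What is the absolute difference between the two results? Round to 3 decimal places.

Under probabilistic:
  ~T = 1 − 0.3300 = 0.6700
  ~T | U = a + b − a·b on (0.6700, 0.1500) = 0.7195
  T | U = a + b − a·b on (0.3300, 0.1500) = 0.4305
  T | T = a + b − a·b on (0.3300, 0.3300) = 0.5511
  (T | U) | (T | T) = a + b − a·b on (0.4305, 0.5511) = 0.7444
  (~T | U) & ((T | U) | (T | T)) = a·b on (0.7195, 0.7444) = 0.5356
  → value = 0.5356
Under Łukasiewicz:
  ~T = 1 − 0.33 = 0.67
  ~T | U = min(1, a+b) on (0.67, 0.15) = 0.82
  T | U = min(1, a+b) on (0.33, 0.15) = 0.48
  T | T = min(1, a+b) on (0.33, 0.33) = 0.66
  (T | U) | (T | T) = min(1, a+b) on (0.48, 0.66) = 1.00
  (~T | U) & ((T | U) | (T | T)) = max(0, a+b−1) on (0.82, 1.00) = 0.82
  → value = 0.8200
|0.5356 − 0.8200| = 0.284

0.284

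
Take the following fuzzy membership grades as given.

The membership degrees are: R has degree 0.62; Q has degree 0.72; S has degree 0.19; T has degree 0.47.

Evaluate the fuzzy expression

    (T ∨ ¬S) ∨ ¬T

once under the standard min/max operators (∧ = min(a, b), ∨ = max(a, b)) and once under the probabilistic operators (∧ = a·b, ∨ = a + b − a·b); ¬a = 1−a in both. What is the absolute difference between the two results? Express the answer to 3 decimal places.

0.143

Under standard min/max:
  ¬S = 1 − 0.19 = 0.81
  T ∨ ¬S = max(a, b) on (0.47, 0.81) = 0.81
  ¬T = 1 − 0.47 = 0.53
  (T ∨ ¬S) ∨ ¬T = max(a, b) on (0.81, 0.53) = 0.81
  → value = 0.8100
Under probabilistic:
  ¬S = 1 − 0.1900 = 0.8100
  T ∨ ¬S = a + b − a·b on (0.4700, 0.8100) = 0.8993
  ¬T = 1 − 0.4700 = 0.5300
  (T ∨ ¬S) ∨ ¬T = a + b − a·b on (0.8993, 0.5300) = 0.9527
  → value = 0.9527
|0.8100 − 0.9527| = 0.143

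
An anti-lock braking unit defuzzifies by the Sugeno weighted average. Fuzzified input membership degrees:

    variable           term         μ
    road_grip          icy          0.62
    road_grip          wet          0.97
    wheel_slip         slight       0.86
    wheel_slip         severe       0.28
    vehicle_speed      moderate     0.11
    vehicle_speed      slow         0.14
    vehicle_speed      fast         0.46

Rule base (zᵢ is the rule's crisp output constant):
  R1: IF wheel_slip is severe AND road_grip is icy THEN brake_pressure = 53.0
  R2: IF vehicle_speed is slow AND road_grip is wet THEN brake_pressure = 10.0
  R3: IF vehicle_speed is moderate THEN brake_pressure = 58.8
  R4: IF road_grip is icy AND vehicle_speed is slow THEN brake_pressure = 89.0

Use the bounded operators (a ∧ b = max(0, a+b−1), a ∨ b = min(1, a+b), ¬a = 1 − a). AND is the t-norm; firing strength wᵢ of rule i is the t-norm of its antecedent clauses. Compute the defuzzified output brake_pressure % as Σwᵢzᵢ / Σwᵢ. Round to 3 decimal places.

34.400

R1 (z=53.0): severe=0.28, icy=0.62; AND[max(0, a+b−1)] → w = 0.00
R2 (z=10.0): slow=0.14, wet=0.97; AND[max(0, a+b−1)] → w = 0.11
R3 (z=58.8): moderate=0.11 → w = 0.11
R4 (z=89.0): icy=0.62, slow=0.14; AND[max(0, a+b−1)] → w = 0.00
Weighted average = (0.00·53.0 + 0.11·10.0 + 0.11·58.8 + 0.00·89.0) / (0.00 + 0.11 + 0.11 + 0.00)
  = 7.5680 / 0.2200 = 34.400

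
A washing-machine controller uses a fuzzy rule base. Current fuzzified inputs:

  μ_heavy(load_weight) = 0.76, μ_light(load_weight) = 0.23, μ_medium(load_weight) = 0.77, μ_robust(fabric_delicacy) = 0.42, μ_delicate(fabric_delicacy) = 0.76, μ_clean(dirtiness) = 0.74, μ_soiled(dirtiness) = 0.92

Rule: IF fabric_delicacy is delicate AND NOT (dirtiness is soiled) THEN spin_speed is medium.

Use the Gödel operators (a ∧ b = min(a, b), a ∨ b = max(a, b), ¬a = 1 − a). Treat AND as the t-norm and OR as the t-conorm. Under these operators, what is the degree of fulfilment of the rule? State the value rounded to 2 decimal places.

firing strength: delicate=0.76, ¬soiled=1−0.92=0.08; AND[min(a, b)] → w = 0.08

0.08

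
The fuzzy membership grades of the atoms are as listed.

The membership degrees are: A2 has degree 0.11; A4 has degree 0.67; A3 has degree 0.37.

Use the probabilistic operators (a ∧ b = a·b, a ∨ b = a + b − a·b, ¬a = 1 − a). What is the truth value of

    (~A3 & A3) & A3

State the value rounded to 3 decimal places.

~A3 = 1 − 0.3700 = 0.6300
~A3 & A3 = a·b on (0.6300, 0.3700) = 0.2331
(~A3 & A3) & A3 = a·b on (0.2331, 0.3700) = 0.0862

0.086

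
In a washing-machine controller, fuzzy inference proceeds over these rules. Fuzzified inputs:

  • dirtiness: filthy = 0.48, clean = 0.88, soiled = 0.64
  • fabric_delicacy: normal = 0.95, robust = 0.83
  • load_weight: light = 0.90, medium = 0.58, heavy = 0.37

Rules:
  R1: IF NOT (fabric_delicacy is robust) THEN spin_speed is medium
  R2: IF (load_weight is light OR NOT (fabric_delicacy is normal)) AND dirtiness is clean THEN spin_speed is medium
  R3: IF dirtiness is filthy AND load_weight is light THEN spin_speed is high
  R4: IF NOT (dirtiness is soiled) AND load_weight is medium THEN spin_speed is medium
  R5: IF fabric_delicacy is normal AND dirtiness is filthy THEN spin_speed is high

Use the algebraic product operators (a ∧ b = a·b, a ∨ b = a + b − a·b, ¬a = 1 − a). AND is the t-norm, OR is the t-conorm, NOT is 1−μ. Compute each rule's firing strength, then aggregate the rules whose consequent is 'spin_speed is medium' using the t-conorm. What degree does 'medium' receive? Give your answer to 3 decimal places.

0.866

R1: ¬robust=1−0.83=0.17 → w = 0.1700
R2: (light=0.90 OR ¬normal=1−0.95=0.05) = 0.9050; AND[a·b] with clean=0.88 → w = 0.7964
R3: filthy=0.48, light=0.90; AND[a·b] → w = 0.4320
R4: ¬soiled=1−0.64=0.36, medium=0.58; AND[a·b] → w = 0.2088
R5: normal=0.95, filthy=0.48; AND[a·b] → w = 0.4560
Rules with consequent 'medium': {R1, R2, R4} → strengths 0.1700, 0.7964, 0.2088
Aggregate via t-conorm [a + b − a·b]: 0.8663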